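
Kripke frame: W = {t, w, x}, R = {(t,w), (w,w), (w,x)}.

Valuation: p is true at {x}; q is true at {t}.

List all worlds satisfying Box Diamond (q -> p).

{t, x}

t: successors {w}; Diamond (q -> p) there: w:T. ✓
w: successors {w, x}; Diamond (q -> p) there: w:T, x:F. ✗
x: no successors, so Box Diamond (q -> p) holds vacuously. ✓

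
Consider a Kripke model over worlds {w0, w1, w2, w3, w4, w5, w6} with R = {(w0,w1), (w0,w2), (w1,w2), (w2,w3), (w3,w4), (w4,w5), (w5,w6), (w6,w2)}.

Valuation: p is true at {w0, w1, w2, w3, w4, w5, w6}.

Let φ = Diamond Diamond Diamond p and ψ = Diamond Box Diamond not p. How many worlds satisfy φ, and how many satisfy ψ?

For Diamond Diamond Diamond p:
w0: successors {w1, w2}; Diamond Diamond p there: w1:T, w2:T. ✓
w1: successors {w2}; Diamond Diamond p there: w2:T. ✓
w2: successors {w3}; Diamond Diamond p there: w3:T. ✓
w3: successors {w4}; Diamond Diamond p there: w4:T. ✓
w4: successors {w5}; Diamond Diamond p there: w5:T. ✓
w5: successors {w6}; Diamond Diamond p there: w6:T. ✓
w6: successors {w2}; Diamond Diamond p there: w2:T. ✓
— 7 worlds.
For Diamond Box Diamond not p:
w0: successors {w1, w2}; Box Diamond not p there: w1:F, w2:F. ✗
w1: successors {w2}; Box Diamond not p there: w2:F. ✗
w2: successors {w3}; Box Diamond not p there: w3:F. ✗
w3: successors {w4}; Box Diamond not p there: w4:F. ✗
w4: successors {w5}; Box Diamond not p there: w5:F. ✗
w5: successors {w6}; Box Diamond not p there: w6:F. ✗
w6: successors {w2}; Box Diamond not p there: w2:F. ✗
— 0 worlds.

7 and 0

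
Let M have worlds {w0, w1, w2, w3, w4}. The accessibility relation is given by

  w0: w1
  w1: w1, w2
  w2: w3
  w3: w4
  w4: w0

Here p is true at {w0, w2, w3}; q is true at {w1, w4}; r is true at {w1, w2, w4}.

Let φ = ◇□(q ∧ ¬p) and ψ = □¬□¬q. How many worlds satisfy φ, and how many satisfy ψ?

2 and 3

For ◇□(q ∧ ¬p):
w0: successors {w1}; □(q ∧ ¬p) there: w1:F. ✗
w1: successors {w1, w2}; □(q ∧ ¬p) there: w1:F, w2:F. ✗
w2: successors {w3}; □(q ∧ ¬p) there: w3:T. ✓
w3: successors {w4}; □(q ∧ ¬p) there: w4:F. ✗
w4: successors {w0}; □(q ∧ ¬p) there: w0:T. ✓
— 2 worlds.
For □¬□¬q:
w0: successors {w1}; ¬□¬q there: w1:T. ✓
w1: successors {w1, w2}; ¬□¬q there: w1:T, w2:F. ✗
w2: successors {w3}; ¬□¬q there: w3:T. ✓
w3: successors {w4}; ¬□¬q there: w4:F. ✗
w4: successors {w0}; ¬□¬q there: w0:T. ✓
— 3 worlds.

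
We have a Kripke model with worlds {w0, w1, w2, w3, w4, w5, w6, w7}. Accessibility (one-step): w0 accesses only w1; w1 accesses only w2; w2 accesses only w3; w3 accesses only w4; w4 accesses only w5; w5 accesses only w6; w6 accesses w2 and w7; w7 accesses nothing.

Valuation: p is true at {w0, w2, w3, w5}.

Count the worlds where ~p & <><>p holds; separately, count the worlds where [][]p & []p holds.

For ~p & <><>p:
w0: ~p is F, <><>p is T. ✗
w1: ~p is T, <><>p is T. ✓
w2: ~p is F, <><>p is F. ✗
w3: ~p is F, <><>p is T. ✗
w4: ~p is T, <><>p is F. ✗
w5: ~p is F, <><>p is T. ✗
w6: ~p is T, <><>p is T. ✓
w7: ~p is T, <><>p is F. ✗
— 2 worlds.
For [][]p & []p:
w0: [][]p is T, []p is F. ✗
w1: [][]p is T, []p is T. ✓
w2: [][]p is F, []p is T. ✗
w3: [][]p is T, []p is F. ✗
w4: [][]p is F, []p is T. ✗
w5: [][]p is F, []p is F. ✗
w6: [][]p is T, []p is F. ✗
w7: [][]p is T, []p is T. ✓
— 2 worlds.

2 and 2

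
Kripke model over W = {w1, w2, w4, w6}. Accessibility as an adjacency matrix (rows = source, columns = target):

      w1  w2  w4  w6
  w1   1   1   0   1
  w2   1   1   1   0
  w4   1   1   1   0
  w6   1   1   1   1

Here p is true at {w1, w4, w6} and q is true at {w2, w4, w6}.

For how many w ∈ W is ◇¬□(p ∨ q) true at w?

0

w1: successors {w1, w2, w6}; ¬□(p ∨ q) there: w1:F, w2:F, w6:F. ✗
w2: successors {w1, w2, w4}; ¬□(p ∨ q) there: w1:F, w2:F, w4:F. ✗
w4: successors {w1, w2, w4}; ¬□(p ∨ q) there: w1:F, w2:F, w4:F. ✗
w6: successors {w1, w2, w4, w6}; ¬□(p ∨ q) there: w1:F, w2:F, w4:F, w6:F. ✗
Satisfying worlds: ∅.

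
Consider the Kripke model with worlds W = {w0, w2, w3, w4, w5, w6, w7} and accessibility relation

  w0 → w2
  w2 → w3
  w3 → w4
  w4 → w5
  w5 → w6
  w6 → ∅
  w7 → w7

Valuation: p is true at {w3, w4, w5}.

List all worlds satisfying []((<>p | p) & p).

w0: successors {w2}; (<>p | p) & p there: w2:F. ✗
w2: successors {w3}; (<>p | p) & p there: w3:T. ✓
w3: successors {w4}; (<>p | p) & p there: w4:T. ✓
w4: successors {w5}; (<>p | p) & p there: w5:T. ✓
w5: successors {w6}; (<>p | p) & p there: w6:F. ✗
w6: no successors, so []((<>p | p) & p) holds vacuously. ✓
w7: successors {w7}; (<>p | p) & p there: w7:F. ✗

{w2, w3, w4, w6}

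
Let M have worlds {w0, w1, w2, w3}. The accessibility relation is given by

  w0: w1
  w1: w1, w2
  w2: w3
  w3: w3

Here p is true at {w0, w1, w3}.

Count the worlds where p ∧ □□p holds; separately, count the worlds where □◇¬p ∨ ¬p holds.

1 and 2

For p ∧ □□p:
w0: p is T, □□p is F. ✗
w1: p is T, □□p is F. ✗
w2: p is F, □□p is T. ✗
w3: p is T, □□p is T. ✓
— 1 world.
For □◇¬p ∨ ¬p:
w0: □◇¬p is T, ¬p is F. ✓
w1: □◇¬p is F, ¬p is F. ✗
w2: □◇¬p is F, ¬p is T. ✓
w3: □◇¬p is F, ¬p is F. ✗
— 2 worlds.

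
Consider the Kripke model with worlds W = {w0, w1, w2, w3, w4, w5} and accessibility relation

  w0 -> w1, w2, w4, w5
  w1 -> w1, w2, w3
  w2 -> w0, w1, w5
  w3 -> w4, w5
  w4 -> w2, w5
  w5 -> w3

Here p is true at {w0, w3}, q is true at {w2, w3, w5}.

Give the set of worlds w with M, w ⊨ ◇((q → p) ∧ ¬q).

w0: successors {w1, w2, w4, w5}; (q → p) ∧ ¬q there: w1:T, w2:F, w4:T, w5:F. ✓
w1: successors {w1, w2, w3}; (q → p) ∧ ¬q there: w1:T, w2:F, w3:F. ✓
w2: successors {w0, w1, w5}; (q → p) ∧ ¬q there: w0:T, w1:T, w5:F. ✓
w3: successors {w4, w5}; (q → p) ∧ ¬q there: w4:T, w5:F. ✓
w4: successors {w2, w5}; (q → p) ∧ ¬q there: w2:F, w5:F. ✗
w5: successors {w3}; (q → p) ∧ ¬q there: w3:F. ✗

{w0, w1, w2, w3}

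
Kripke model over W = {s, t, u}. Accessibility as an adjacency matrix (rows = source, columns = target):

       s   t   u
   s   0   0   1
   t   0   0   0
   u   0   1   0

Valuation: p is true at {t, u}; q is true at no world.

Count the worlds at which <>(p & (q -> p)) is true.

s: successors {u}; p & (q -> p) there: u:T. ✓
t: no successors, so <>(p & (q -> p)) fails. ✗
u: successors {t}; p & (q -> p) there: t:T. ✓
Satisfying worlds: {s, u}.

2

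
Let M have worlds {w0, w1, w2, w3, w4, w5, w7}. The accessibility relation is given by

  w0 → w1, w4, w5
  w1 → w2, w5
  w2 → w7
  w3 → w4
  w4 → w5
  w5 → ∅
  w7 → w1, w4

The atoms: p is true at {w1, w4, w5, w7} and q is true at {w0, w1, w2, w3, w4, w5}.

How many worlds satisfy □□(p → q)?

6

w0: successors {w1, w4, w5}; □(p → q) there: w1:T, w4:T, w5:T. ✓
w1: successors {w2, w5}; □(p → q) there: w2:F, w5:T. ✗
w2: successors {w7}; □(p → q) there: w7:T. ✓
w3: successors {w4}; □(p → q) there: w4:T. ✓
w4: successors {w5}; □(p → q) there: w5:T. ✓
w5: no successors, so □□(p → q) holds vacuously. ✓
w7: successors {w1, w4}; □(p → q) there: w1:T, w4:T. ✓
Satisfying worlds: {w0, w2, w3, w4, w5, w7}.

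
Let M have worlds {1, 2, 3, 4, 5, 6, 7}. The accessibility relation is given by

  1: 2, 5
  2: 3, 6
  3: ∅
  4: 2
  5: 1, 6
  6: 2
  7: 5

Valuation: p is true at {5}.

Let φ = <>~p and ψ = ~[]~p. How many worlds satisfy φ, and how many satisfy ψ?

For <>~p:
1: successors {2, 5}; ~p there: 2:T, 5:F. ✓
2: successors {3, 6}; ~p there: 3:T, 6:T. ✓
3: no successors, so <>~p fails. ✗
4: successors {2}; ~p there: 2:T. ✓
5: successors {1, 6}; ~p there: 1:T, 6:T. ✓
6: successors {2}; ~p there: 2:T. ✓
7: successors {5}; ~p there: 5:F. ✗
— 5 worlds.
For ~[]~p:
1: []~p is F. ✓
2: []~p is T. ✗
3: []~p is T. ✗
4: []~p is T. ✗
5: []~p is T. ✗
6: []~p is T. ✗
7: []~p is F. ✓
— 2 worlds.

5 and 2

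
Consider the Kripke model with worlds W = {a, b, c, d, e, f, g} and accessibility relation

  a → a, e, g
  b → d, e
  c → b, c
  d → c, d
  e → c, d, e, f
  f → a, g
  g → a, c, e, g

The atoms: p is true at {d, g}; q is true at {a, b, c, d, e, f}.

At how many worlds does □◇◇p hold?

7

a: successors {a, e, g}; ◇◇p there: a:T, e:T, g:T. ✓
b: successors {d, e}; ◇◇p there: d:T, e:T. ✓
c: successors {b, c}; ◇◇p there: b:T, c:T. ✓
d: successors {c, d}; ◇◇p there: c:T, d:T. ✓
e: successors {c, d, e, f}; ◇◇p there: c:T, d:T, e:T, f:T. ✓
f: successors {a, g}; ◇◇p there: a:T, g:T. ✓
g: successors {a, c, e, g}; ◇◇p there: a:T, c:T, e:T, g:T. ✓
Satisfying worlds: {a, b, c, d, e, f, g}.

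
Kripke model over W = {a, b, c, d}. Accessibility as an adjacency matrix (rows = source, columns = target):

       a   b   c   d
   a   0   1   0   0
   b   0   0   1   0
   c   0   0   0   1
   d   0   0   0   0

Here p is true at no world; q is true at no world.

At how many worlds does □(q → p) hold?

a: successors {b}; q → p there: b:T. ✓
b: successors {c}; q → p there: c:T. ✓
c: successors {d}; q → p there: d:T. ✓
d: no successors, so □(q → p) holds vacuously. ✓
Satisfying worlds: {a, b, c, d}.

4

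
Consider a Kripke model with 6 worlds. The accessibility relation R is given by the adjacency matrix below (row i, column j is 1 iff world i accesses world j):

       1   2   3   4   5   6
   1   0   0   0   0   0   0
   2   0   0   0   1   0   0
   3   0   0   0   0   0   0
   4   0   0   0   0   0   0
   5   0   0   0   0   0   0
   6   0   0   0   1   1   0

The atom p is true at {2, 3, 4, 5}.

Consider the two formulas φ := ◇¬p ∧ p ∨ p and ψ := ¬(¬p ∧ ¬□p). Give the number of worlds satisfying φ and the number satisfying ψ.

For ◇¬p ∧ p ∨ p:
1: ◇¬p ∧ p is F, p is F. ✗
2: ◇¬p ∧ p is F, p is T. ✓
3: ◇¬p ∧ p is F, p is T. ✓
4: ◇¬p ∧ p is F, p is T. ✓
5: ◇¬p ∧ p is F, p is T. ✓
6: ◇¬p ∧ p is F, p is F. ✗
— 4 worlds.
For ¬(¬p ∧ ¬□p):
1: ¬p ∧ ¬□p is F. ✓
2: ¬p ∧ ¬□p is F. ✓
3: ¬p ∧ ¬□p is F. ✓
4: ¬p ∧ ¬□p is F. ✓
5: ¬p ∧ ¬□p is F. ✓
6: ¬p ∧ ¬□p is F. ✓
— 6 worlds.

4 and 6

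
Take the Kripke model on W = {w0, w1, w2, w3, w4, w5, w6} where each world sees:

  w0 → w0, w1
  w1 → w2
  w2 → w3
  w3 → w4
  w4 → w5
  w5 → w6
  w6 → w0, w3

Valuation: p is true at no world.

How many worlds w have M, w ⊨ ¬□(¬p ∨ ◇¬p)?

w0: □(¬p ∨ ◇¬p) is T. ✗
w1: □(¬p ∨ ◇¬p) is T. ✗
w2: □(¬p ∨ ◇¬p) is T. ✗
w3: □(¬p ∨ ◇¬p) is T. ✗
w4: □(¬p ∨ ◇¬p) is T. ✗
w5: □(¬p ∨ ◇¬p) is T. ✗
w6: □(¬p ∨ ◇¬p) is T. ✗
Satisfying worlds: ∅.

0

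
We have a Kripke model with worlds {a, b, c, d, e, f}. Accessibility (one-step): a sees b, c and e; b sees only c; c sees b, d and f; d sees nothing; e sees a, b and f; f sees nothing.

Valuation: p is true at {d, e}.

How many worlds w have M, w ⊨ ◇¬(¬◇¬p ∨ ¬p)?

1

a: successors {b, c, e}; ¬(¬◇¬p ∨ ¬p) there: b:F, c:F, e:T. ✓
b: successors {c}; ¬(¬◇¬p ∨ ¬p) there: c:F. ✗
c: successors {b, d, f}; ¬(¬◇¬p ∨ ¬p) there: b:F, d:F, f:F. ✗
d: no successors, so ◇¬(¬◇¬p ∨ ¬p) fails. ✗
e: successors {a, b, f}; ¬(¬◇¬p ∨ ¬p) there: a:F, b:F, f:F. ✗
f: no successors, so ◇¬(¬◇¬p ∨ ¬p) fails. ✗
Satisfying worlds: {a}.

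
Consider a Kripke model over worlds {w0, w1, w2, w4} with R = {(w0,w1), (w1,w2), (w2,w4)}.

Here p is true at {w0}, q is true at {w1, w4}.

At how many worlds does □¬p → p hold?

w0: □¬p is T, p is T. ✓
w1: □¬p is T, p is F. ✗
w2: □¬p is T, p is F. ✗
w4: □¬p is T, p is F. ✗
Satisfying worlds: {w0}.

1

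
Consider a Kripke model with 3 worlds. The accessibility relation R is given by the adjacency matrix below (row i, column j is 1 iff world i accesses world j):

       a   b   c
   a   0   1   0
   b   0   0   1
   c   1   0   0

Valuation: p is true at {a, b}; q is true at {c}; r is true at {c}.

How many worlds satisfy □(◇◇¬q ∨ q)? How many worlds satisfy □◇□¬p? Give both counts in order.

For □(◇◇¬q ∨ q):
a: successors {b}; ◇◇¬q ∨ q there: b:T. ✓
b: successors {c}; ◇◇¬q ∨ q there: c:T. ✓
c: successors {a}; ◇◇¬q ∨ q there: a:F. ✗
— 2 worlds.
For □◇□¬p:
a: successors {b}; ◇□¬p there: b:F. ✗
b: successors {c}; ◇□¬p there: c:F. ✗
c: successors {a}; ◇□¬p there: a:T. ✓
— 1 world.

2 and 1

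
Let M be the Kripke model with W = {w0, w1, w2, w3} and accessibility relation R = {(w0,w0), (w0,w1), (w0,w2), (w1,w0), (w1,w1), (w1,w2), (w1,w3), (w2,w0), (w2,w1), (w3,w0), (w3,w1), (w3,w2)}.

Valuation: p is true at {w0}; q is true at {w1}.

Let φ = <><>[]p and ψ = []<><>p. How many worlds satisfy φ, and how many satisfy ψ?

0 and 4

For <><>[]p:
w0: successors {w0, w1, w2}; <>[]p there: w0:F, w1:F, w2:F. ✗
w1: successors {w0, w1, w2, w3}; <>[]p there: w0:F, w1:F, w2:F, w3:F. ✗
w2: successors {w0, w1}; <>[]p there: w0:F, w1:F. ✗
w3: successors {w0, w1, w2}; <>[]p there: w0:F, w1:F, w2:F. ✗
— 0 worlds.
For []<><>p:
w0: successors {w0, w1, w2}; <><>p there: w0:T, w1:T, w2:T. ✓
w1: successors {w0, w1, w2, w3}; <><>p there: w0:T, w1:T, w2:T, w3:T. ✓
w2: successors {w0, w1}; <><>p there: w0:T, w1:T. ✓
w3: successors {w0, w1, w2}; <><>p there: w0:T, w1:T, w2:T. ✓
— 4 worlds.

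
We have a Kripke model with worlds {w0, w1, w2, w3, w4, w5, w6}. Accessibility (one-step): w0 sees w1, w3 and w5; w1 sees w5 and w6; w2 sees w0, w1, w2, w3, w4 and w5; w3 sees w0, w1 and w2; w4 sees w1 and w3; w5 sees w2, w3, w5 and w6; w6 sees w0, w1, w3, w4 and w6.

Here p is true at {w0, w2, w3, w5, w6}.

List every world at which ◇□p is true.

{w0, w1, w2, w3, w4, w5, w6}

w0: successors {w1, w3, w5}; □p there: w1:T, w3:F, w5:T. ✓
w1: successors {w5, w6}; □p there: w5:T, w6:F. ✓
w2: successors {w0, w1, w2, w3, w4, w5}; □p there: w0:F, w1:T, w2:F, w3:F, w4:F, w5:T. ✓
w3: successors {w0, w1, w2}; □p there: w0:F, w1:T, w2:F. ✓
w4: successors {w1, w3}; □p there: w1:T, w3:F. ✓
w5: successors {w2, w3, w5, w6}; □p there: w2:F, w3:F, w5:T, w6:F. ✓
w6: successors {w0, w1, w3, w4, w6}; □p there: w0:F, w1:T, w3:F, w4:F, w6:F. ✓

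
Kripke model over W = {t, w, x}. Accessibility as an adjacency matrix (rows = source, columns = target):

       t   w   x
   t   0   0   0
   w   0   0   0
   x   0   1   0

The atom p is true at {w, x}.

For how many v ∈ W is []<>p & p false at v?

2

t: []<>p is T, p is F. ✗
w: []<>p is T, p is T. ✓
x: []<>p is F, p is T. ✗
Satisfying worlds: {w}.
So []<>p & p fails at the other 2 worlds.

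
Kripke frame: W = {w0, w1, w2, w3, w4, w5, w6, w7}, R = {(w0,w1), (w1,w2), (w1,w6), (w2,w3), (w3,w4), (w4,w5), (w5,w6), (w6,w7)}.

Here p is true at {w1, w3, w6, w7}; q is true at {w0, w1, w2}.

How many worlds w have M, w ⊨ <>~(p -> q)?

w0: successors {w1}; ~(p -> q) there: w1:F. ✗
w1: successors {w2, w6}; ~(p -> q) there: w2:F, w6:T. ✓
w2: successors {w3}; ~(p -> q) there: w3:T. ✓
w3: successors {w4}; ~(p -> q) there: w4:F. ✗
w4: successors {w5}; ~(p -> q) there: w5:F. ✗
w5: successors {w6}; ~(p -> q) there: w6:T. ✓
w6: successors {w7}; ~(p -> q) there: w7:T. ✓
w7: no successors, so <>~(p -> q) fails. ✗
Satisfying worlds: {w1, w2, w5, w6}.

4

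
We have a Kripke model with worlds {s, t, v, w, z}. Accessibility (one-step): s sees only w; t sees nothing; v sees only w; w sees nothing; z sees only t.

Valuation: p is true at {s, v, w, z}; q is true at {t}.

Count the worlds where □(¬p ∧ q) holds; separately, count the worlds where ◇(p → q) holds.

3 and 1

For □(¬p ∧ q):
s: successors {w}; ¬p ∧ q there: w:F. ✗
t: no successors, so □(¬p ∧ q) holds vacuously. ✓
v: successors {w}; ¬p ∧ q there: w:F. ✗
w: no successors, so □(¬p ∧ q) holds vacuously. ✓
z: successors {t}; ¬p ∧ q there: t:T. ✓
— 3 worlds.
For ◇(p → q):
s: successors {w}; p → q there: w:F. ✗
t: no successors, so ◇(p → q) fails. ✗
v: successors {w}; p → q there: w:F. ✗
w: no successors, so ◇(p → q) fails. ✗
z: successors {t}; p → q there: t:T. ✓
— 1 world.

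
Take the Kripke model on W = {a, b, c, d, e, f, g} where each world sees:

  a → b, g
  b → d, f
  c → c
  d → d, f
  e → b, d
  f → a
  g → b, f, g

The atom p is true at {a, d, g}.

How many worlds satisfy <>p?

6

a: successors {b, g}; p there: b:F, g:T. ✓
b: successors {d, f}; p there: d:T, f:F. ✓
c: successors {c}; p there: c:F. ✗
d: successors {d, f}; p there: d:T, f:F. ✓
e: successors {b, d}; p there: b:F, d:T. ✓
f: successors {a}; p there: a:T. ✓
g: successors {b, f, g}; p there: b:F, f:F, g:T. ✓
Satisfying worlds: {a, b, d, e, f, g}.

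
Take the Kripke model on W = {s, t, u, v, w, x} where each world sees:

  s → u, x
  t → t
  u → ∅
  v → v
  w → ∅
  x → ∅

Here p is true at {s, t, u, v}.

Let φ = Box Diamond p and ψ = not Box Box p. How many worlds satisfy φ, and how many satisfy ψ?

For Box Diamond p:
s: successors {u, x}; Diamond p there: u:F, x:F. ✗
t: successors {t}; Diamond p there: t:T. ✓
u: no successors, so Box Diamond p holds vacuously. ✓
v: successors {v}; Diamond p there: v:T. ✓
w: no successors, so Box Diamond p holds vacuously. ✓
x: no successors, so Box Diamond p holds vacuously. ✓
— 5 worlds.
For not Box Box p:
s: Box Box p is T. ✗
t: Box Box p is T. ✗
u: Box Box p is T. ✗
v: Box Box p is T. ✗
w: Box Box p is T. ✗
x: Box Box p is T. ✗
— 0 worlds.

5 and 0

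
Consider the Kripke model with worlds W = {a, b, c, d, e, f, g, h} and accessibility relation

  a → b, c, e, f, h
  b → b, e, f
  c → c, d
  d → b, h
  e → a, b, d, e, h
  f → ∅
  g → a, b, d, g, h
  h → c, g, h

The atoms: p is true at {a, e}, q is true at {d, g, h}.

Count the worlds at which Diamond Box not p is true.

a: successors {b, c, e, f, h}; Box not p there: b:F, c:T, e:F, f:T, h:T. ✓
b: successors {b, e, f}; Box not p there: b:F, e:F, f:T. ✓
c: successors {c, d}; Box not p there: c:T, d:T. ✓
d: successors {b, h}; Box not p there: b:F, h:T. ✓
e: successors {a, b, d, e, h}; Box not p there: a:F, b:F, d:T, e:F, h:T. ✓
f: no successors, so Diamond Box not p fails. ✗
g: successors {a, b, d, g, h}; Box not p there: a:F, b:F, d:T, g:F, h:T. ✓
h: successors {c, g, h}; Box not p there: c:T, g:F, h:T. ✓
Satisfying worlds: {a, b, c, d, e, g, h}.

7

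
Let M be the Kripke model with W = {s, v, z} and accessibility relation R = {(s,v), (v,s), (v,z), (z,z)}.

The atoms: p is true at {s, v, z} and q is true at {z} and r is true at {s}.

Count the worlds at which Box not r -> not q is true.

2

s: Box not r is T, not q is T. ✓
v: Box not r is F, not q is T. ✓
z: Box not r is T, not q is F. ✗
Satisfying worlds: {s, v}.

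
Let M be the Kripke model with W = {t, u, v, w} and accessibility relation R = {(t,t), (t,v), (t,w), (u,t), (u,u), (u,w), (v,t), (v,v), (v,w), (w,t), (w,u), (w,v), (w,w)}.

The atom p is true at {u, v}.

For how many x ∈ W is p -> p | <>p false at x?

0

t: p is F, p | <>p is T. ✓
u: p is T, p | <>p is T. ✓
v: p is T, p | <>p is T. ✓
w: p is F, p | <>p is T. ✓
Satisfying worlds: {t, u, v, w}.
So p -> p | <>p fails at the other 0 worlds.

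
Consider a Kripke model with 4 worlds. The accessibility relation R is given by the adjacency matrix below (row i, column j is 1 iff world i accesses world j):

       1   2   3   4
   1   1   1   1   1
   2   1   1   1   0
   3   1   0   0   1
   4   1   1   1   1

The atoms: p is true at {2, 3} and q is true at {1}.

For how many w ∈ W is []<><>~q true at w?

4

1: successors {1, 2, 3, 4}; <><>~q there: 1:T, 2:T, 3:T, 4:T. ✓
2: successors {1, 2, 3}; <><>~q there: 1:T, 2:T, 3:T. ✓
3: successors {1, 4}; <><>~q there: 1:T, 4:T. ✓
4: successors {1, 2, 3, 4}; <><>~q there: 1:T, 2:T, 3:T, 4:T. ✓
Satisfying worlds: {1, 2, 3, 4}.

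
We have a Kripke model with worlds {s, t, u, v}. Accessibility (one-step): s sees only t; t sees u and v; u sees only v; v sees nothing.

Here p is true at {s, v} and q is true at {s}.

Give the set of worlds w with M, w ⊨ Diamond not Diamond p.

{t, u}

s: successors {t}; not Diamond p there: t:F. ✗
t: successors {u, v}; not Diamond p there: u:F, v:T. ✓
u: successors {v}; not Diamond p there: v:T. ✓
v: no successors, so Diamond not Diamond p fails. ✗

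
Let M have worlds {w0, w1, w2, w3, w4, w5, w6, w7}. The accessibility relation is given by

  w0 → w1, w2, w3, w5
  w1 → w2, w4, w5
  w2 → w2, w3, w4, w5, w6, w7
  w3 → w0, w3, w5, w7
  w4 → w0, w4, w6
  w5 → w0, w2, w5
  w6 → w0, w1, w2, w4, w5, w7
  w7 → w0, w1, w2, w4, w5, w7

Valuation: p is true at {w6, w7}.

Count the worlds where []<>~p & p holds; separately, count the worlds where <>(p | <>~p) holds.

2 and 8

For []<>~p & p:
w0: []<>~p is T, p is F. ✗
w1: []<>~p is T, p is F. ✗
w2: []<>~p is T, p is F. ✗
w3: []<>~p is T, p is F. ✗
w4: []<>~p is T, p is F. ✗
w5: []<>~p is T, p is F. ✗
w6: []<>~p is T, p is T. ✓
w7: []<>~p is T, p is T. ✓
— 2 worlds.
For <>(p | <>~p):
w0: successors {w1, w2, w3, w5}; p | <>~p there: w1:T, w2:T, w3:T, w5:T. ✓
w1: successors {w2, w4, w5}; p | <>~p there: w2:T, w4:T, w5:T. ✓
w2: successors {w2, w3, w4, w5, w6, w7}; p | <>~p there: w2:T, w3:T, w4:T, w5:T, w6:T, w7:T. ✓
w3: successors {w0, w3, w5, w7}; p | <>~p there: w0:T, w3:T, w5:T, w7:T. ✓
w4: successors {w0, w4, w6}; p | <>~p there: w0:T, w4:T, w6:T. ✓
w5: successors {w0, w2, w5}; p | <>~p there: w0:T, w2:T, w5:T. ✓
w6: successors {w0, w1, w2, w4, w5, w7}; p | <>~p there: w0:T, w1:T, w2:T, w4:T, w5:T, w7:T. ✓
w7: successors {w0, w1, w2, w4, w5, w7}; p | <>~p there: w0:T, w1:T, w2:T, w4:T, w5:T, w7:T. ✓
— 8 worlds.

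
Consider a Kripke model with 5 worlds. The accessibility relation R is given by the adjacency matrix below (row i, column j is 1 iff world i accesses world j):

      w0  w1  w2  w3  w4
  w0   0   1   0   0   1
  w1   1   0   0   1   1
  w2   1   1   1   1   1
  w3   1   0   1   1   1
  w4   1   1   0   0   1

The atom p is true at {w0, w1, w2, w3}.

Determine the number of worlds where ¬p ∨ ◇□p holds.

1

w0: ¬p is F, ◇□p is F. ✗
w1: ¬p is F, ◇□p is F. ✗
w2: ¬p is F, ◇□p is F. ✗
w3: ¬p is F, ◇□p is F. ✗
w4: ¬p is T, ◇□p is F. ✓
Satisfying worlds: {w4}.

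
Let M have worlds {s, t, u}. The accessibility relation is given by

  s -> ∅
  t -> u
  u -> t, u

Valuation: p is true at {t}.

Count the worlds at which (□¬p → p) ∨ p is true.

2

s: □¬p → p is F, p is F. ✗
t: □¬p → p is T, p is T. ✓
u: □¬p → p is T, p is F. ✓
Satisfying worlds: {t, u}.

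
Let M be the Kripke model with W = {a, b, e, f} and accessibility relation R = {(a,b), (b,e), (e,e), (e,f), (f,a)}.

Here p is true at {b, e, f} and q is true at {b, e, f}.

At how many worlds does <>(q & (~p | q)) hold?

3

a: successors {b}; q & (~p | q) there: b:T. ✓
b: successors {e}; q & (~p | q) there: e:T. ✓
e: successors {e, f}; q & (~p | q) there: e:T, f:T. ✓
f: successors {a}; q & (~p | q) there: a:F. ✗
Satisfying worlds: {a, b, e}.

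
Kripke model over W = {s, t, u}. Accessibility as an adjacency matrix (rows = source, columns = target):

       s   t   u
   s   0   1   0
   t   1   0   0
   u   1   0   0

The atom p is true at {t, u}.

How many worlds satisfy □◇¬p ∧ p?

s: □◇¬p is T, p is F. ✗
t: □◇¬p is F, p is T. ✗
u: □◇¬p is F, p is T. ✗
Satisfying worlds: ∅.

0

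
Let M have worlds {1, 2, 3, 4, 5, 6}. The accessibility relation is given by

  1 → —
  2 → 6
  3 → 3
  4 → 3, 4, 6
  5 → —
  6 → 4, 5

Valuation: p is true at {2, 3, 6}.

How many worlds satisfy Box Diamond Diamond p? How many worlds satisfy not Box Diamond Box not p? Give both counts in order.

For Box Diamond Diamond p:
1: no successors, so Box Diamond Diamond p holds vacuously. ✓
2: successors {6}; Diamond Diamond p there: 6:T. ✓
3: successors {3}; Diamond Diamond p there: 3:T. ✓
4: successors {3, 4, 6}; Diamond Diamond p there: 3:T, 4:T, 6:T. ✓
5: no successors, so Box Diamond Diamond p holds vacuously. ✓
6: successors {4, 5}; Diamond Diamond p there: 4:T, 5:F. ✗
— 5 worlds.
For not Box Diamond Box not p:
1: Box Diamond Box not p is T. ✗
2: Box Diamond Box not p is T. ✗
3: Box Diamond Box not p is F. ✓
4: Box Diamond Box not p is F. ✓
5: Box Diamond Box not p is T. ✗
6: Box Diamond Box not p is F. ✓
— 3 worlds.

5 and 3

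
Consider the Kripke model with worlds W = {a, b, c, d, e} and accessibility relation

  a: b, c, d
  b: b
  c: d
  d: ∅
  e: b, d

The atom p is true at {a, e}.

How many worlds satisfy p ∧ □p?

0

a: p is T, □p is F. ✗
b: p is F, □p is F. ✗
c: p is F, □p is F. ✗
d: p is F, □p is T. ✗
e: p is T, □p is F. ✗
Satisfying worlds: ∅.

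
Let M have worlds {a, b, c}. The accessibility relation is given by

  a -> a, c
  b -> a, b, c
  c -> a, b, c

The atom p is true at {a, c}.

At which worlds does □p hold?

{a}

a: successors {a, c}; p there: a:T, c:T. ✓
b: successors {a, b, c}; p there: a:T, b:F, c:T. ✗
c: successors {a, b, c}; p there: a:T, b:F, c:T. ✗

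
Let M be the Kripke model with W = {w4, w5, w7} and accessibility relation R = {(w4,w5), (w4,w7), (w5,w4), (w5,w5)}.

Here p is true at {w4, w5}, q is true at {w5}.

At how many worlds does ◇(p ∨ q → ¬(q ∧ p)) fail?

1

w4: successors {w5, w7}; p ∨ q → ¬(q ∧ p) there: w5:F, w7:T. ✓
w5: successors {w4, w5}; p ∨ q → ¬(q ∧ p) there: w4:T, w5:F. ✓
w7: no successors, so ◇(p ∨ q → ¬(q ∧ p)) fails. ✗
Satisfying worlds: {w4, w5}.
So ◇(p ∨ q → ¬(q ∧ p)) fails at the other 1 world.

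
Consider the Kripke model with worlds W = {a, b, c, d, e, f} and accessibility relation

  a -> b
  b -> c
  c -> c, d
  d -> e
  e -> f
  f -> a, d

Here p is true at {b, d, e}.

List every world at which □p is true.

{a, d}

a: successors {b}; p there: b:T. ✓
b: successors {c}; p there: c:F. ✗
c: successors {c, d}; p there: c:F, d:T. ✗
d: successors {e}; p there: e:T. ✓
e: successors {f}; p there: f:F. ✗
f: successors {a, d}; p there: a:F, d:T. ✗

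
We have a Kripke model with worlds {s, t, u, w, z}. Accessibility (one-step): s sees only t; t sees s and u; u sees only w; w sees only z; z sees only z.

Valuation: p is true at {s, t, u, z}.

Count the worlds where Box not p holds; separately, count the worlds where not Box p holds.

For Box not p:
s: successors {t}; not p there: t:F. ✗
t: successors {s, u}; not p there: s:F, u:F. ✗
u: successors {w}; not p there: w:T. ✓
w: successors {z}; not p there: z:F. ✗
z: successors {z}; not p there: z:F. ✗
— 1 world.
For not Box p:
s: Box p is T. ✗
t: Box p is T. ✗
u: Box p is F. ✓
w: Box p is T. ✗
z: Box p is T. ✗
— 1 world.

1 and 1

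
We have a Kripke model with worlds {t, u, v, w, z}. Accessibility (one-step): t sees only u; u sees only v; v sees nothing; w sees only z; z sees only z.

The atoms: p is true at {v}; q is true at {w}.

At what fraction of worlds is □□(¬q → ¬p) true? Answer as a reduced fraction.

4/5

t: successors {u}; □(¬q → ¬p) there: u:F. ✗
u: successors {v}; □(¬q → ¬p) there: v:T. ✓
v: no successors, so □□(¬q → ¬p) holds vacuously. ✓
w: successors {z}; □(¬q → ¬p) there: z:T. ✓
z: successors {z}; □(¬q → ¬p) there: z:T. ✓
That's 4 of 5 worlds, so 4/5.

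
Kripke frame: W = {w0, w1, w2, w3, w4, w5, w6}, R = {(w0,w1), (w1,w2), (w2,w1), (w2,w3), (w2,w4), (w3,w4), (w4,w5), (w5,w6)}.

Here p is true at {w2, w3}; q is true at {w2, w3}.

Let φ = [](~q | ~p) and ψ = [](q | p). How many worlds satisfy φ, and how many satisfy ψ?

For [](~q | ~p):
w0: successors {w1}; ~q | ~p there: w1:T. ✓
w1: successors {w2}; ~q | ~p there: w2:F. ✗
w2: successors {w1, w3, w4}; ~q | ~p there: w1:T, w3:F, w4:T. ✗
w3: successors {w4}; ~q | ~p there: w4:T. ✓
w4: successors {w5}; ~q | ~p there: w5:T. ✓
w5: successors {w6}; ~q | ~p there: w6:T. ✓
w6: no successors, so [](~q | ~p) holds vacuously. ✓
— 5 worlds.
For [](q | p):
w0: successors {w1}; q | p there: w1:F. ✗
w1: successors {w2}; q | p there: w2:T. ✓
w2: successors {w1, w3, w4}; q | p there: w1:F, w3:T, w4:F. ✗
w3: successors {w4}; q | p there: w4:F. ✗
w4: successors {w5}; q | p there: w5:F. ✗
w5: successors {w6}; q | p there: w6:F. ✗
w6: no successors, so [](q | p) holds vacuously. ✓
— 2 worlds.

5 and 2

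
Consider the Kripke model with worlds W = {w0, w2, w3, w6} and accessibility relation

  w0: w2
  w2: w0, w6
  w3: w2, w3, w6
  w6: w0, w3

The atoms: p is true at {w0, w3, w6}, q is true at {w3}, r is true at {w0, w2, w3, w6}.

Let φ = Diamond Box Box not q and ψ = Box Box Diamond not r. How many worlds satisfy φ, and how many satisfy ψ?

For Diamond Box Box not q:
w0: successors {w2}; Box Box not q there: w2:F. ✗
w2: successors {w0, w6}; Box Box not q there: w0:T, w6:F. ✓
w3: successors {w2, w3, w6}; Box Box not q there: w2:F, w3:F, w6:F. ✗
w6: successors {w0, w3}; Box Box not q there: w0:T, w3:F. ✓
— 2 worlds.
For Box Box Diamond not r:
w0: successors {w2}; Box Diamond not r there: w2:F. ✗
w2: successors {w0, w6}; Box Diamond not r there: w0:F, w6:F. ✗
w3: successors {w2, w3, w6}; Box Diamond not r there: w2:F, w3:F, w6:F. ✗
w6: successors {w0, w3}; Box Diamond not r there: w0:F, w3:F. ✗
— 0 worlds.

2 and 0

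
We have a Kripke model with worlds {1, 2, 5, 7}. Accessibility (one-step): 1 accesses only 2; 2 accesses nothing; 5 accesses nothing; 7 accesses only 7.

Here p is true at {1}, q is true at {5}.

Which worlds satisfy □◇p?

1: successors {2}; ◇p there: 2:F. ✗
2: no successors, so □◇p holds vacuously. ✓
5: no successors, so □◇p holds vacuously. ✓
7: successors {7}; ◇p there: 7:F. ✗

{2, 5}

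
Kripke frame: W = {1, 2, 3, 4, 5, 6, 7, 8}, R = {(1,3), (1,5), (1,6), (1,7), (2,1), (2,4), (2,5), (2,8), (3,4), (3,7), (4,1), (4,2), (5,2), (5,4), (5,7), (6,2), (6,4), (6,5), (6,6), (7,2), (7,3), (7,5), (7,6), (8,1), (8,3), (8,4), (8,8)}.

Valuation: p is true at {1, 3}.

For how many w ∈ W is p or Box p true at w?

1: p is T, Box p is F. ✓
2: p is F, Box p is F. ✗
3: p is T, Box p is F. ✓
4: p is F, Box p is F. ✗
5: p is F, Box p is F. ✗
6: p is F, Box p is F. ✗
7: p is F, Box p is F. ✗
8: p is F, Box p is F. ✗
Satisfying worlds: {1, 3}.

2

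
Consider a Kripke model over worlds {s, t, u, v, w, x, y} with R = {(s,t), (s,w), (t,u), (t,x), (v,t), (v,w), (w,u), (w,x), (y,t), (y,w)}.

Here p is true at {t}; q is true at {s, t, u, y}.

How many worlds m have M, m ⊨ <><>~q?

3

s: successors {t, w}; <>~q there: t:T, w:T. ✓
t: successors {u, x}; <>~q there: u:F, x:F. ✗
u: no successors, so <><>~q fails. ✗
v: successors {t, w}; <>~q there: t:T, w:T. ✓
w: successors {u, x}; <>~q there: u:F, x:F. ✗
x: no successors, so <><>~q fails. ✗
y: successors {t, w}; <>~q there: t:T, w:T. ✓
Satisfying worlds: {s, v, y}.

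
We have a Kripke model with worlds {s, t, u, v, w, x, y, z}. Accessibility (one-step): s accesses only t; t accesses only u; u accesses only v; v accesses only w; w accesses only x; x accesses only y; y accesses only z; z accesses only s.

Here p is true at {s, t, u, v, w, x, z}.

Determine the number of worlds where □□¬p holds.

s: successors {t}; □¬p there: t:F. ✗
t: successors {u}; □¬p there: u:F. ✗
u: successors {v}; □¬p there: v:F. ✗
v: successors {w}; □¬p there: w:F. ✗
w: successors {x}; □¬p there: x:T. ✓
x: successors {y}; □¬p there: y:F. ✗
y: successors {z}; □¬p there: z:F. ✗
z: successors {s}; □¬p there: s:F. ✗
Satisfying worlds: {w}.

1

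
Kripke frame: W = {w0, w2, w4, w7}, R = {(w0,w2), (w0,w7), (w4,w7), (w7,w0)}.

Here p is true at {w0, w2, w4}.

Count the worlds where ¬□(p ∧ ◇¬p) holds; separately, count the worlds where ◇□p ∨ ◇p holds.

2 and 3

For ¬□(p ∧ ◇¬p):
w0: □(p ∧ ◇¬p) is F. ✓
w2: □(p ∧ ◇¬p) is T. ✗
w4: □(p ∧ ◇¬p) is F. ✓
w7: □(p ∧ ◇¬p) is T. ✗
— 2 worlds.
For ◇□p ∨ ◇p:
w0: ◇□p is T, ◇p is T. ✓
w2: ◇□p is F, ◇p is F. ✗
w4: ◇□p is T, ◇p is F. ✓
w7: ◇□p is F, ◇p is T. ✓
— 3 worlds.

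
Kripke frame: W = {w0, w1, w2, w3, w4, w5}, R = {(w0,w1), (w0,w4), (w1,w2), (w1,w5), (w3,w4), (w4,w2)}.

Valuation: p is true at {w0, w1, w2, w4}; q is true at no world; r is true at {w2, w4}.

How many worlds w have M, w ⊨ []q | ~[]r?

4

w0: []q is F, ~[]r is T. ✓
w1: []q is F, ~[]r is T. ✓
w2: []q is T, ~[]r is F. ✓
w3: []q is F, ~[]r is F. ✗
w4: []q is F, ~[]r is F. ✗
w5: []q is T, ~[]r is F. ✓
Satisfying worlds: {w0, w1, w2, w5}.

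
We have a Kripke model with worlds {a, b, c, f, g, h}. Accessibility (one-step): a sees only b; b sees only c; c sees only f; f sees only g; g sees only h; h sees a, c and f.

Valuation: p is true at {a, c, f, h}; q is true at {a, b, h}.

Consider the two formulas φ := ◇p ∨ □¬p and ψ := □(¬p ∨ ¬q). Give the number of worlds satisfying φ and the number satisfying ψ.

6 and 4

For ◇p ∨ □¬p:
a: ◇p is F, □¬p is T. ✓
b: ◇p is T, □¬p is F. ✓
c: ◇p is T, □¬p is F. ✓
f: ◇p is F, □¬p is T. ✓
g: ◇p is T, □¬p is F. ✓
h: ◇p is T, □¬p is F. ✓
— 6 worlds.
For □(¬p ∨ ¬q):
a: successors {b}; ¬p ∨ ¬q there: b:T. ✓
b: successors {c}; ¬p ∨ ¬q there: c:T. ✓
c: successors {f}; ¬p ∨ ¬q there: f:T. ✓
f: successors {g}; ¬p ∨ ¬q there: g:T. ✓
g: successors {h}; ¬p ∨ ¬q there: h:F. ✗
h: successors {a, c, f}; ¬p ∨ ¬q there: a:F, c:T, f:T. ✗
— 4 worlds.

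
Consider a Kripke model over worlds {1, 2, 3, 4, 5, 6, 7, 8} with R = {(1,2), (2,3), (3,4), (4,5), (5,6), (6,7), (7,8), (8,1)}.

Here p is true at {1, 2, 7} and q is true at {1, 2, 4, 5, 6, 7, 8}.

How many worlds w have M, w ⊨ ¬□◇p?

5

1: □◇p is F. ✓
2: □◇p is F. ✓
3: □◇p is F. ✓
4: □◇p is F. ✓
5: □◇p is T. ✗
6: □◇p is F. ✓
7: □◇p is T. ✗
8: □◇p is T. ✗
Satisfying worlds: {1, 2, 3, 4, 6}.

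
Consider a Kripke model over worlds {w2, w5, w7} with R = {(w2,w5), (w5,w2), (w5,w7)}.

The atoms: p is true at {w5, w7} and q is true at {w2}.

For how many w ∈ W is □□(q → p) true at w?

2

w2: successors {w5}; □(q → p) there: w5:F. ✗
w5: successors {w2, w7}; □(q → p) there: w2:T, w7:T. ✓
w7: no successors, so □□(q → p) holds vacuously. ✓
Satisfying worlds: {w5, w7}.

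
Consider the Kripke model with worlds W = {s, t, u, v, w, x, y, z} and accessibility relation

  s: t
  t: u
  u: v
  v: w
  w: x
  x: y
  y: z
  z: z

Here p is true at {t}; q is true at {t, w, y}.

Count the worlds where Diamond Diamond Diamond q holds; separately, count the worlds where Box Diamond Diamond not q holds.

2 and 6

For Diamond Diamond Diamond q:
s: successors {t}; Diamond Diamond q there: t:F. ✗
t: successors {u}; Diamond Diamond q there: u:T. ✓
u: successors {v}; Diamond Diamond q there: v:F. ✗
v: successors {w}; Diamond Diamond q there: w:T. ✓
w: successors {x}; Diamond Diamond q there: x:F. ✗
x: successors {y}; Diamond Diamond q there: y:F. ✗
y: successors {z}; Diamond Diamond q there: z:F. ✗
z: successors {z}; Diamond Diamond q there: z:F. ✗
— 2 worlds.
For Box Diamond Diamond not q:
s: successors {t}; Diamond Diamond not q there: t:T. ✓
t: successors {u}; Diamond Diamond not q there: u:F. ✗
u: successors {v}; Diamond Diamond not q there: v:T. ✓
v: successors {w}; Diamond Diamond not q there: w:F. ✗
w: successors {x}; Diamond Diamond not q there: x:T. ✓
x: successors {y}; Diamond Diamond not q there: y:T. ✓
y: successors {z}; Diamond Diamond not q there: z:T. ✓
z: successors {z}; Diamond Diamond not q there: z:T. ✓
— 6 worlds.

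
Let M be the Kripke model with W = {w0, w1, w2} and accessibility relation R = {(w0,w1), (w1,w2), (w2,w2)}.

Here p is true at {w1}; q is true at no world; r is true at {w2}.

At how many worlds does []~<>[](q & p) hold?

3

w0: successors {w1}; ~<>[](q & p) there: w1:T. ✓
w1: successors {w2}; ~<>[](q & p) there: w2:T. ✓
w2: successors {w2}; ~<>[](q & p) there: w2:T. ✓
Satisfying worlds: {w0, w1, w2}.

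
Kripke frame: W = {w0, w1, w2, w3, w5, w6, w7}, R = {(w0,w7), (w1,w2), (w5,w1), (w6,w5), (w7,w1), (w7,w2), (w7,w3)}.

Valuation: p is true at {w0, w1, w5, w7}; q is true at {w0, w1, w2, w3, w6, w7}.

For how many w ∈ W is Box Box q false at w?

w0: successors {w7}; Box q there: w7:T. ✓
w1: successors {w2}; Box q there: w2:T. ✓
w2: no successors, so Box Box q holds vacuously. ✓
w3: no successors, so Box Box q holds vacuously. ✓
w5: successors {w1}; Box q there: w1:T. ✓
w6: successors {w5}; Box q there: w5:T. ✓
w7: successors {w1, w2, w3}; Box q there: w1:T, w2:T, w3:T. ✓
Satisfying worlds: {w0, w1, w2, w3, w5, w6, w7}.
So Box Box q fails at the other 0 worlds.

0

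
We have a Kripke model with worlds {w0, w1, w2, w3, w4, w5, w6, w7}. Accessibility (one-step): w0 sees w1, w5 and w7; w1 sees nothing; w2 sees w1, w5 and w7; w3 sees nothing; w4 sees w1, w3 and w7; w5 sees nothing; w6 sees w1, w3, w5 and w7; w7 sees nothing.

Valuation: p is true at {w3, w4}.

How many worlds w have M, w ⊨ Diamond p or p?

3

w0: Diamond p is F, p is F. ✗
w1: Diamond p is F, p is F. ✗
w2: Diamond p is F, p is F. ✗
w3: Diamond p is F, p is T. ✓
w4: Diamond p is T, p is T. ✓
w5: Diamond p is F, p is F. ✗
w6: Diamond p is T, p is F. ✓
w7: Diamond p is F, p is F. ✗
Satisfying worlds: {w3, w4, w6}.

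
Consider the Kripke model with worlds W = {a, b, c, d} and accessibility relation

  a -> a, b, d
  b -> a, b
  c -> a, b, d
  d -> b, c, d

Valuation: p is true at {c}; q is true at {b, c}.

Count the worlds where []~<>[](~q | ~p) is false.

a: successors {a, b, d}; ~<>[](~q | ~p) there: a:F, b:F, d:F. ✗
b: successors {a, b}; ~<>[](~q | ~p) there: a:F, b:F. ✗
c: successors {a, b, d}; ~<>[](~q | ~p) there: a:F, b:F, d:F. ✗
d: successors {b, c, d}; ~<>[](~q | ~p) there: b:F, c:F, d:F. ✗
Satisfying worlds: ∅.
So []~<>[](~q | ~p) fails at the other 4 worlds.

4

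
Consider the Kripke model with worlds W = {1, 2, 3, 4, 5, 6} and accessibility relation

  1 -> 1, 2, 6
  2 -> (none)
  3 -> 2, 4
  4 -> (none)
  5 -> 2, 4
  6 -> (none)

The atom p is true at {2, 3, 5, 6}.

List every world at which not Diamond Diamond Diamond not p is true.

{2, 3, 4, 5, 6}

1: Diamond Diamond Diamond not p is T. ✗
2: Diamond Diamond Diamond not p is F. ✓
3: Diamond Diamond Diamond not p is F. ✓
4: Diamond Diamond Diamond not p is F. ✓
5: Diamond Diamond Diamond not p is F. ✓
6: Diamond Diamond Diamond not p is F. ✓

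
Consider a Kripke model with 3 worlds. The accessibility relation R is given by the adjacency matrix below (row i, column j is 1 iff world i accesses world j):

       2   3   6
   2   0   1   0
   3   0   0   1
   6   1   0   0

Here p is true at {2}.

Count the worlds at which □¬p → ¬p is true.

2: □¬p is T, ¬p is F. ✗
3: □¬p is T, ¬p is T. ✓
6: □¬p is F, ¬p is T. ✓
Satisfying worlds: {3, 6}.

2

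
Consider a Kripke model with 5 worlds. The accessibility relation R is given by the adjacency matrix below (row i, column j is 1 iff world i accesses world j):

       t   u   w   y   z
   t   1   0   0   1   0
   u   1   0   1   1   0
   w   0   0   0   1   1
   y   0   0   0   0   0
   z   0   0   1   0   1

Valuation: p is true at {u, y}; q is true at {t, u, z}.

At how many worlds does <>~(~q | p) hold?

t: successors {t, y}; ~(~q | p) there: t:T, y:F. ✓
u: successors {t, w, y}; ~(~q | p) there: t:T, w:F, y:F. ✓
w: successors {y, z}; ~(~q | p) there: y:F, z:T. ✓
y: no successors, so <>~(~q | p) fails. ✗
z: successors {w, z}; ~(~q | p) there: w:F, z:T. ✓
Satisfying worlds: {t, u, w, z}.

4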